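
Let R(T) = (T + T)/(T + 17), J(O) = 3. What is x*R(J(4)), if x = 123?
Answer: 369/10 ≈ 36.900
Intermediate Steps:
R(T) = 2*T/(17 + T) (R(T) = (2*T)/(17 + T) = 2*T/(17 + T))
x*R(J(4)) = 123*(2*3/(17 + 3)) = 123*(2*3/20) = 123*(2*3*(1/20)) = 123*(3/10) = 369/10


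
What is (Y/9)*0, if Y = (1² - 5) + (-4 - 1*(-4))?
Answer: 0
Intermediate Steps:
Y = -4 (Y = (1 - 5) + (-4 + 4) = -4 + 0 = -4)
(Y/9)*0 = -4/9*0 = 0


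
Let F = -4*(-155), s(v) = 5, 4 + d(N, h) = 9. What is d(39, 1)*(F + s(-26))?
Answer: 3125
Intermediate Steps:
d(N, h) = 5 (d(N, h) = -4 + 9 = 5)
F = 620
d(39, 1)*(F + s(-26)) = 5*(620 + 5) = 5*625 = 3125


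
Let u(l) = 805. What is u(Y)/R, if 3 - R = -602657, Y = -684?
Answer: 161/120532 ≈ 0.0013357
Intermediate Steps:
R = 602660 (R = 3 - 1*(-602657) = 3 + 602657 = 602660)
u(Y)/R = 805/602660 = 805*(1/602660) = 161/120532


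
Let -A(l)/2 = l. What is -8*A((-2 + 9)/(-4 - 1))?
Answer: -112/5 ≈ -22.400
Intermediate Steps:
A(l) = -2*l
-8*A((-2 + 9)/(-4 - 1)) = -(-16)*(-2 + 9)/(-4 - 1) = -(-16)*7/(-5) = -(-16)*7*(-1/5) = -(-16)*(-7)/5 = -8*14/5 = -112/5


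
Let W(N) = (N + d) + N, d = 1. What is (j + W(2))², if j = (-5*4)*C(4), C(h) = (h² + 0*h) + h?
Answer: 156025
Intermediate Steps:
C(h) = h + h² (C(h) = (h² + 0) + h = h² + h = h + h²)
W(N) = 1 + 2*N (W(N) = (N + 1) + N = (1 + N) + N = 1 + 2*N)
j = -400 (j = (-5*4)*(4*(1 + 4)) = -80*5 = -20*20 = -400)
(j + W(2))² = (-400 + (1 + 2*2))² = (-400 + (1 + 4))² = (-400 + 5)² = (-395)² = 156025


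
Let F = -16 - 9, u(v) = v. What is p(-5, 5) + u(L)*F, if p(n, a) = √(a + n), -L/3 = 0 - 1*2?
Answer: -150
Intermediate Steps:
L = 6 (L = -3*(0 - 1*2) = -3*(0 - 2) = -3*(-2) = 6)
F = -25
p(-5, 5) + u(L)*F = √(5 - 5) + 6*(-25) = √0 - 150 = 0 - 150 = -150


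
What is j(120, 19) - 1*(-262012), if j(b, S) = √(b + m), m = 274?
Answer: 262012 + √394 ≈ 2.6203e+5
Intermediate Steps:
j(b, S) = √(274 + b) (j(b, S) = √(b + 274) = √(274 + b))
j(120, 19) - 1*(-262012) = √(274 + 120) - 1*(-262012) = √394 + 262012 = 262012 + √394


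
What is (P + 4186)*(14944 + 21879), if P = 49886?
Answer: 1991093256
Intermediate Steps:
(P + 4186)*(14944 + 21879) = (49886 + 4186)*(14944 + 21879) = 54072*36823 = 1991093256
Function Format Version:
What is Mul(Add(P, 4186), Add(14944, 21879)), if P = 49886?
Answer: 1991093256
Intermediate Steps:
Mul(Add(P, 4186), Add(14944, 21879)) = Mul(Add(49886, 4186), Add(14944, 21879)) = Mul(54072, 36823) = 1991093256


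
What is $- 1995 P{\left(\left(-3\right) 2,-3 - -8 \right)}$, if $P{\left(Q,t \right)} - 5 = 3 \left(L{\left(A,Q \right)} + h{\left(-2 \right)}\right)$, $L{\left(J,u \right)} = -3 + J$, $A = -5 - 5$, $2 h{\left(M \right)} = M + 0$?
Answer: $73815$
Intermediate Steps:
$h{\left(M \right)} = \frac{M}{2}$ ($h{\left(M \right)} = \frac{M + 0}{2} = \frac{M}{2}$)
$A = -10$ ($A = -5 - 5 = -10$)
$P{\left(Q,t \right)} = -37$ ($P{\left(Q,t \right)} = 5 + 3 \left(\left(-3 - 10\right) + \frac{1}{2} \left(-2\right)\right) = 5 + 3 \left(-13 - 1\right) = 5 + 3 \left(-14\right) = 5 - 42 = -37$)
$- 1995 P{\left(\left(-3\right) 2,-3 - -8 \right)} = \left(-1995\right) \left(-37\right) = 73815$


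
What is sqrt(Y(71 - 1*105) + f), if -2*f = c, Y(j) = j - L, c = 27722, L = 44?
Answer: I*sqrt(13939) ≈ 118.06*I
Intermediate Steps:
Y(j) = -44 + j (Y(j) = j - 1*44 = j - 44 = -44 + j)
f = -13861 (f = -1/2*27722 = -13861)
sqrt(Y(71 - 1*105) + f) = sqrt((-44 + (71 - 1*105)) - 13861) = sqrt((-44 + (71 - 105)) - 13861) = sqrt((-44 - 34) - 13861) = sqrt(-78 - 13861) = sqrt(-13939) = I*sqrt(13939)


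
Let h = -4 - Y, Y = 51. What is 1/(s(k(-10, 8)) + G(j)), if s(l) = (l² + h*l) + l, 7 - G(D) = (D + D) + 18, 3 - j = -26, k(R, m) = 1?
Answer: -1/122 ≈ -0.0081967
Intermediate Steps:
j = 29 (j = 3 - 1*(-26) = 3 + 26 = 29)
G(D) = -11 - 2*D (G(D) = 7 - ((D + D) + 18) = 7 - (2*D + 18) = 7 - (18 + 2*D) = 7 + (-18 - 2*D) = -11 - 2*D)
h = -55 (h = -4 - 1*51 = -4 - 51 = -55)
s(l) = l² - 54*l (s(l) = (l² - 55*l) + l = l² - 54*l)
1/(s(k(-10, 8)) + G(j)) = 1/(1*(-54 + 1) + (-11 - 2*29)) = 1/(1*(-53) + (-11 - 58)) = 1/(-53 - 69) = 1/(-122) = -1/122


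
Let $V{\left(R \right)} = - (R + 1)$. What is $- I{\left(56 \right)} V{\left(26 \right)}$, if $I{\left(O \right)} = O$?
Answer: $1512$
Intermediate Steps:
$V{\left(R \right)} = -1 - R$ ($V{\left(R \right)} = - (1 + R) = -1 - R$)
$- I{\left(56 \right)} V{\left(26 \right)} = \left(-1\right) 56 \left(-1 - 26\right) = - 56 \left(-1 - 26\right) = \left(-56\right) \left(-27\right) = 1512$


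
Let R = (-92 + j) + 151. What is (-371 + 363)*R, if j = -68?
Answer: 72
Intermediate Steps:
R = -9 (R = (-92 - 68) + 151 = -160 + 151 = -9)
(-371 + 363)*R = (-371 + 363)*(-9) = -8*(-9) = 72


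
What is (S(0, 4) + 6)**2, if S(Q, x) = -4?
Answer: 4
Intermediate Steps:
(S(0, 4) + 6)**2 = (-4 + 6)**2 = 2**2 = 4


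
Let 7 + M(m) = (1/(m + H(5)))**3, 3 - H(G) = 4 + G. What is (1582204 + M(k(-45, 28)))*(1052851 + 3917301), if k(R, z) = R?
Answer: 1043135572564785392/132651 ≈ 7.8638e+12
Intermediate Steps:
H(G) = -1 - G (H(G) = 3 - (4 + G) = 3 + (-4 - G) = -1 - G)
M(m) = -7 + (-6 + m)**(-3) (M(m) = -7 + (1/(m + (-1 - 1*5)))**3 = -7 + (1/(m + (-1 - 5)))**3 = -7 + (1/(m - 6))**3 = -7 + (1/(-6 + m))**3 = -7 + (-6 + m)**(-3))
(1582204 + M(k(-45, 28)))*(1052851 + 3917301) = (1582204 + (-7 + (-6 - 45)**(-3)))*(1052851 + 3917301) = (1582204 + (-7 + (-51)**(-3)))*4970152 = (1582204 + (-7 - 1/132651))*4970152 = (1582204 - 928558/132651)*4970152 = (209880014246/132651)*4970152 = 1043135572564785392/132651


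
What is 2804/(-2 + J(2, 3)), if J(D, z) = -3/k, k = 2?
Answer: -5608/7 ≈ -801.14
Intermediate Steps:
J(D, z) = -3/2
2804/(-2 + J(2, 3)) = 2804/(-2 - 3/2) = 2804/(-7/2) = -2/7*2804 = -5608/7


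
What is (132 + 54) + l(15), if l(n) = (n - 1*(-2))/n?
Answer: 2807/15 ≈ 187.13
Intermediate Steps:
l(n) = (2 + n)/n (l(n) = (n + 2)/n = (2 + n)/n)
(132 + 54) + l(15) = (132 + 54) + (2 + 15)/15 = 186 + (1/15)*17 = 186 + 17/15 = 2807/15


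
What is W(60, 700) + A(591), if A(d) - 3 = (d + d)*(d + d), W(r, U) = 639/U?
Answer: 977989539/700 ≈ 1.3971e+6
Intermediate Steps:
A(d) = 3 + 4*d² (A(d) = 3 + (d + d)*(d + d) = 3 + (2*d)*(2*d) = 3 + 4*d²)
W(60, 700) + A(591) = 639/700 + (3 + 4*591²) = 639*(1/700) + (3 + 4*349281) = 639/700 + (3 + 1397124) = 639/700 + 1397127 = 977989539/700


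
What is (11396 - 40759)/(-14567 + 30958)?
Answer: -29363/16391 ≈ -1.7914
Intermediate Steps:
(11396 - 40759)/(-14567 + 30958) = -29363/16391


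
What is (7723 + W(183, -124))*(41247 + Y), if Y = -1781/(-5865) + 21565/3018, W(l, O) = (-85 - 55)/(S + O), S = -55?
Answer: 336526938742084387/1056134010 ≈ 3.1864e+8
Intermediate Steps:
W(l, O) = -140/(-55 + O) (W(l, O) = (-85 - 55)/(-55 + O) = -140/(-55 + O))
Y = 43951261/5900190 (Y = -1781*(-1/5865) + 21565*(1/3018) = 1781/5865 + 21565/3018 = 43951261/5900190 ≈ 7.4491)
(7723 + W(183, -124))*(41247 + Y) = (7723 - 140/(-55 - 124))*(41247 + 43951261/5900190) = (7723 - 140/(-179))*(243409088191/5900190) = (7723 - 140*(-1/179))*(243409088191/5900190) = (7723 + 140/179)*(243409088191/5900190) = (1382557/179)*(243409088191/5900190) = 336526938742084387/1056134010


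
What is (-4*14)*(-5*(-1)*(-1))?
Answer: 280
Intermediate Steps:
(-4*14)*(-5*(-1)*(-1)) = -280*(-1) = -56*(-5) = 280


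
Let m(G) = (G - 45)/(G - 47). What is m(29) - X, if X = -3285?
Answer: 29573/9 ≈ 3285.9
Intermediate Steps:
m(G) = (-45 + G)/(-47 + G)
m(29) - X = (-45 + 29)/(-47 + 29) - 1*(-3285) = -16/(-18) + 3285 = -1/18*(-16) + 3285 = 8/9 + 3285 = 29573/9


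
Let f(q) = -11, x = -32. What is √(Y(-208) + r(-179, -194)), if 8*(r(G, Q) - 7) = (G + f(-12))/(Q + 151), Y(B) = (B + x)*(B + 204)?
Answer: 123*√473/86 ≈ 31.105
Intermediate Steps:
Y(B) = (-32 + B)*(204 + B) (Y(B) = (B - 32)*(B + 204) = (-32 + B)*(204 + B))
r(G, Q) = 7 + (-11 + G)/(8*(151 + Q)) (r(G, Q) = 7 + ((G - 11)/(Q + 151))/8 = 7 + ((-11 + G)/(151 + Q))/8 = 7 + (-11 + G)/(8*(151 + Q)))
√(Y(-208) + r(-179, -194)) = √((-6528 + (-208)² + 172*(-208)) + (8445 - 179 + 56*(-194))/(8*(151 - 194))) = √((-6528 + 43264 - 35776) + (⅛)*(8445 - 179 - 10864)/(-43)) = √(960 + (⅛)*(-1/43)*(-2598)) = √(960 + 1299/172) = √(166419/172) = 123*√473/86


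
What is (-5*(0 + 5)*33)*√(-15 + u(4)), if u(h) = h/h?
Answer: -825*I*√14 ≈ -3086.9*I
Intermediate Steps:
u(h) = 1
(-5*(0 + 5)*33)*√(-15 + u(4)) = (-5*(0 + 5)*33)*√(-15 + 1) = (-5*5*33)*√(-14) = (-25*33)*(I*√14) = -825*I*√14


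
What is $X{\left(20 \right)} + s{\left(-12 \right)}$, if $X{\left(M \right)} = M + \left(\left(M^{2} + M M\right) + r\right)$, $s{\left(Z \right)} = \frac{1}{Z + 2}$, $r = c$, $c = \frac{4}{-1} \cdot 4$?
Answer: $\frac{8039}{10} \approx 803.9$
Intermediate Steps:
$c = -16$ ($c = 4 \left(-1\right) 4 = \left(-4\right) 4 = -16$)
$r = -16$
$s{\left(Z \right)} = \frac{1}{2 + Z}$
$X{\left(M \right)} = -16 + M + 2 M^{2}$ ($X{\left(M \right)} = M - \left(16 - M^{2} - M M\right) = M + \left(\left(M^{2} + M^{2}\right) - 16\right) = M + \left(2 M^{2} - 16\right) = M + \left(-16 + 2 M^{2}\right) = -16 + M + 2 M^{2}$)
$X{\left(20 \right)} + s{\left(-12 \right)} = \left(-16 + 20 + 2 \cdot 20^{2}\right) + \frac{1}{2 - 12} = \left(-16 + 20 + 2 \cdot 400\right) + \frac{1}{-10} = \left(-16 + 20 + 800\right) - \frac{1}{10} = 804 - \frac{1}{10} = \frac{8039}{10}$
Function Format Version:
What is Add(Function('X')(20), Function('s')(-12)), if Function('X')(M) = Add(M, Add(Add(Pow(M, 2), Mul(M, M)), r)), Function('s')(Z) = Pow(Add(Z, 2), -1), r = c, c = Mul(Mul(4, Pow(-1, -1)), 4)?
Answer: Rational(8039, 10) ≈ 803.90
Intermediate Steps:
c = -16 (c = Mul(Mul(4, -1), 4) = Mul(-4, 4) = -16)
r = -16
Function('s')(Z) = Pow(Add(2, Z), -1)
Function('X')(M) = Add(-16, M, Mul(2, Pow(M, 2))) (Function('X')(M) = Add(M, Add(Add(Pow(M, 2), Mul(M, M)), -16)) = Add(M, Add(Add(Pow(M, 2), Pow(M, 2)), -16)) = Add(M, Add(Mul(2, Pow(M, 2)), -16)) = Add(M, Add(-16, Mul(2, Pow(M, 2)))) = Add(-16, M, Mul(2, Pow(M, 2))))
Add(Function('X')(20), Function('s')(-12)) = Add(Add(-16, 20, Mul(2, Pow(20, 2))), Pow(Add(2, -12), -1)) = Add(Add(-16, 20, Mul(2, 400)), Pow(-10, -1)) = Add(Add(-16, 20, 800), Rational(-1, 10)) = Add(804, Rational(-1, 10)) = Rational(8039, 10)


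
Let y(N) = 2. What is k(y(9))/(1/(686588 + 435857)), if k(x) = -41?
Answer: -46020245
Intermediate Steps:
k(y(9))/(1/(686588 + 435857)) = -41/(1/(686588 + 435857)) = -41/(1/1122445) = -41/1/1122445 = -41*1122445 = -46020245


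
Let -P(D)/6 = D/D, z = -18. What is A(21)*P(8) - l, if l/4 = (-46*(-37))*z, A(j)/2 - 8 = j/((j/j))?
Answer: 122196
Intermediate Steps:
P(D) = -6 (P(D) = -6*D/D = -6*1 = -6)
A(j) = 16 + 2*j (A(j) = 16 + 2*(j/((j/j))) = 16 + 2*(j/1) = 16 + 2*(j*1) = 16 + 2*j)
l = -122544 (l = 4*(-46*(-37)*(-18)) = 4*(1702*(-18)) = 4*(-30636) = -122544)
A(21)*P(8) - l = (16 + 2*21)*(-6) - 1*(-122544) = (16 + 42)*(-6) + 122544 = 58*(-6) + 122544 = -348 + 122544 = 122196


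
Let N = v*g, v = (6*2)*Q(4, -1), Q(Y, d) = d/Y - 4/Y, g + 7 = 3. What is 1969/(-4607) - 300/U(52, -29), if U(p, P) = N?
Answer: -25004/4607 ≈ -5.4274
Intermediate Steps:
g = -4 (g = -7 + 3 = -4)
Q(Y, d) = -4/Y + d/Y
v = -15 (v = (6*2)*((-4 - 1)/4) = 12*((¼)*(-5)) = 12*(-5/4) = -15)
N = 60 (N = -15*(-4) = 60)
U(p, P) = 60
1969/(-4607) - 300/U(52, -29) = 1969/(-4607) - 300/60 = 1969*(-1/4607) - 300*1/60 = -1969/4607 - 5 = -25004/4607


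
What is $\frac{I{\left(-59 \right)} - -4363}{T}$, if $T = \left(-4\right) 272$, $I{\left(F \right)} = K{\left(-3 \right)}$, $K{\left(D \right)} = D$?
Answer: $- \frac{545}{136} \approx -4.0074$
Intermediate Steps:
$I{\left(F \right)} = -3$
$T = -1088$
$\frac{I{\left(-59 \right)} - -4363}{T} = \frac{-3 - -4363}{-1088} = \left(-3 + 4363\right) \left(- \frac{1}{1088}\right) = 4360 \left(- \frac{1}{1088}\right) = - \frac{545}{136}$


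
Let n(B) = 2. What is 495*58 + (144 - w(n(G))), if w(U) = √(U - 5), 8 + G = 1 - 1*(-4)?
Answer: 28854 - I*√3 ≈ 28854.0 - 1.732*I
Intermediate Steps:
G = -3 (G = -8 + (1 - 1*(-4)) = -8 + (1 + 4) = -8 + 5 = -3)
w(U) = √(-5 + U)
495*58 + (144 - w(n(G))) = 495*58 + (144 - √(-5 + 2)) = 28710 + (144 - √(-3)) = 28710 + (144 - I*√3) = 28854 - I*√3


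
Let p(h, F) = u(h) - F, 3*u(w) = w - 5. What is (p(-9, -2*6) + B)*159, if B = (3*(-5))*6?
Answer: -13144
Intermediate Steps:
u(w) = -5/3 + w/3 (u(w) = (w - 5)/3 = (-5 + w)/3 = -5/3 + w/3)
B = -90 (B = -15*6 = -90)
p(h, F) = -5/3 - F + h/3 (p(h, F) = (-5/3 + h/3) - F = -5/3 - F + h/3)
(p(-9, -2*6) + B)*159 = ((-5/3 - (-2)*6 + (⅓)*(-9)) - 90)*159 = ((-5/3 - 1*(-12) - 3) - 90)*159 = ((-5/3 + 12 - 3) - 90)*159 = (22/3 - 90)*159 = -248/3*159 = -13144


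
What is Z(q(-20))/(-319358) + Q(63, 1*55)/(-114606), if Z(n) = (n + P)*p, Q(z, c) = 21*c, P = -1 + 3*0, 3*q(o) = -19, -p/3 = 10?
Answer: -65678635/6100057158 ≈ -0.010767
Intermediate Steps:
p = -30 (p = -3*10 = -30)
q(o) = -19/3 (q(o) = (1/3)*(-19) = -19/3)
P = -1 (P = -1 + 0 = -1)
Z(n) = 30 - 30*n (Z(n) = (n - 1)*(-30) = (-1 + n)*(-30) = 30 - 30*n)
Z(q(-20))/(-319358) + Q(63, 1*55)/(-114606) = (30 - 30*(-19/3))/(-319358) + (21*(1*55))/(-114606) = (30 + 190)*(-1/319358) + (21*55)*(-1/114606) = 220*(-1/319358) + 1155*(-1/114606) = -110/159679 - 385/38202 = -65678635/6100057158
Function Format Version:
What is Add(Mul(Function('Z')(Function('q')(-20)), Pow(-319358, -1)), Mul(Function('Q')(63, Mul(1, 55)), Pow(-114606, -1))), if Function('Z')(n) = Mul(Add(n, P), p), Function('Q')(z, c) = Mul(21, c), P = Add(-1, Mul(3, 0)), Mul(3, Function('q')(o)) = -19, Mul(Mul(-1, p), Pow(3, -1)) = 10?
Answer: Rational(-65678635, 6100057158) ≈ -0.010767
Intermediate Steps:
p = -30 (p = Mul(-3, 10) = -30)
Function('q')(o) = Rational(-19, 3) (Function('q')(o) = Mul(Rational(1, 3), -19) = Rational(-19, 3))
P = -1 (P = Add(-1, 0) = -1)
Function('Z')(n) = Add(30, Mul(-30, n)) (Function('Z')(n) = Mul(Add(n, -1), -30) = Mul(Add(-1, n), -30) = Add(30, Mul(-30, n)))
Add(Mul(Function('Z')(Function('q')(-20)), Pow(-319358, -1)), Mul(Function('Q')(63, Mul(1, 55)), Pow(-114606, -1))) = Add(Mul(Add(30, Mul(-30, Rational(-19, 3))), Pow(-319358, -1)), Mul(Mul(21, Mul(1, 55)), Pow(-114606, -1))) = Add(Mul(Add(30, 190), Rational(-1, 319358)), Mul(Mul(21, 55), Rational(-1, 114606))) = Add(Mul(220, Rational(-1, 319358)), Mul(1155, Rational(-1, 114606))) = Add(Rational(-110, 159679), Rational(-385, 38202)) = Rational(-65678635, 6100057158)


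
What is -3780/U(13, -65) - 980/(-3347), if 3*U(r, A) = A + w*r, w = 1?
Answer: 9501485/43511 ≈ 218.37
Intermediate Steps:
U(r, A) = A/3 + r/3 (U(r, A) = (A + 1*r)/3 = (A + r)/3 = A/3 + r/3)
-3780/U(13, -65) - 980/(-3347) = -3780/((1/3)*(-65) + (1/3)*13) - 980/(-3347) = -3780/(-65/3 + 13/3) - 980*(-1/3347) = -3780/(-52/3) + 980/3347 = -3780*(-3/52) + 980/3347 = 2835/13 + 980/3347 = 9501485/43511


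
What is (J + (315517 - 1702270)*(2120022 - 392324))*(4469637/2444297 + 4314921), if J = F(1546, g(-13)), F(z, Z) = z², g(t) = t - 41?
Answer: -25269317891749010459189172/2444297 ≈ -1.0338e+19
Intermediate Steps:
g(t) = -41 + t
J = 2390116 (J = 1546² = 2390116)
(J + (315517 - 1702270)*(2120022 - 392324))*(4469637/2444297 + 4314921) = (2390116 + (315517 - 1702270)*(2120022 - 392324))*(4469637/2444297 + 4314921) = (2390116 - 1386753*1727698)*(4469637*(1/2444297) + 4314921) = (2390116 - 2395890384594)*(4469637/2444297 + 4314921) = -2395887994478*10546952925174/2444297 = -25269317891749010459189172/2444297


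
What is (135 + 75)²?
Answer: 44100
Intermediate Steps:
(135 + 75)² = 210² = 44100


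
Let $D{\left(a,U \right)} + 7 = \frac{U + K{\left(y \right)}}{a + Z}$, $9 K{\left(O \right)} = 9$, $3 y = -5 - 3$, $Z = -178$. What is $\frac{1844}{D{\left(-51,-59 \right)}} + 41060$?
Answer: $\frac{63015424}{1545} \approx 40787.0$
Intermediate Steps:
$y = - \frac{8}{3}$ ($y = \frac{-5 - 3}{3} = \frac{1}{3} \left(-8\right) = - \frac{8}{3} \approx -2.6667$)
$K{\left(O \right)} = 1$ ($K{\left(O \right)} = \frac{1}{9} \cdot 9 = 1$)
$D{\left(a,U \right)} = -7 + \frac{1 + U}{-178 + a}$ ($D{\left(a,U \right)} = -7 + \frac{U + 1}{a - 178} = -7 + \frac{1 + U}{-178 + a}$)
$\frac{1844}{D{\left(-51,-59 \right)}} + 41060 = \frac{1844}{\frac{1}{-178 - 51} \left(1247 - 59 - -357\right)} + 41060 = \frac{1844}{\frac{1}{-229} \left(1247 - 59 + 357\right)} + 41060 = \frac{1844}{\left(- \frac{1}{229}\right) 1545} + 41060 = \frac{1844}{- \frac{1545}{229}} + 41060 = 1844 \left(- \frac{229}{1545}\right) + 41060 = - \frac{422276}{1545} + 41060 = \frac{63015424}{1545}$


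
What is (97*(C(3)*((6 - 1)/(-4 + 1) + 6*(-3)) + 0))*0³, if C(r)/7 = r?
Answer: 0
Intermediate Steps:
C(r) = 7*r
(97*(C(3)*((6 - 1)/(-4 + 1) + 6*(-3)) + 0))*0³ = (97*((7*3)*((6 - 1)/(-4 + 1) + 6*(-3)) + 0))*0³ = (97*(21*(5/(-3) - 18) + 0))*0 = (97*(21*(5*(-⅓) - 18) + 0))*0 = (97*(21*(-5/3 - 18) + 0))*0 = (97*(21*(-59/3) + 0))*0 = (97*(-413 + 0))*0 = (97*(-413))*0 = -40061*0 = 0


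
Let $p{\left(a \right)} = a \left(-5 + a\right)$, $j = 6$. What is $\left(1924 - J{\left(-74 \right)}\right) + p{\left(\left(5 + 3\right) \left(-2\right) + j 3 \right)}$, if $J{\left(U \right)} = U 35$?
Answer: $4508$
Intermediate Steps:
$J{\left(U \right)} = 35 U$
$\left(1924 - J{\left(-74 \right)}\right) + p{\left(\left(5 + 3\right) \left(-2\right) + j 3 \right)} = \left(1924 - 35 \left(-74\right)\right) + \left(\left(5 + 3\right) \left(-2\right) + 6 \cdot 3\right) \left(-5 + \left(\left(5 + 3\right) \left(-2\right) + 6 \cdot 3\right)\right) = \left(1924 - -2590\right) + \left(8 \left(-2\right) + 18\right) \left(-5 + \left(8 \left(-2\right) + 18\right)\right) = \left(1924 + 2590\right) + \left(-16 + 18\right) \left(-5 + \left(-16 + 18\right)\right) = 4514 + 2 \left(-5 + 2\right) = 4514 + 2 \left(-3\right) = 4514 - 6 = 4508$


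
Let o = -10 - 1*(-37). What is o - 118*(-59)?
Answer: 6989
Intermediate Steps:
o = 27 (o = -10 + 37 = 27)
o - 118*(-59) = 27 - 118*(-59) = 27 + 6962 = 6989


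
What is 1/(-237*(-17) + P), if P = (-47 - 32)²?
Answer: 1/10270 ≈ 9.7371e-5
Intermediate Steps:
P = 6241 (P = (-79)² = 6241)
1/(-237*(-17) + P) = 1/(-237*(-17) + 6241) = 1/(4029 + 6241) = 1/10270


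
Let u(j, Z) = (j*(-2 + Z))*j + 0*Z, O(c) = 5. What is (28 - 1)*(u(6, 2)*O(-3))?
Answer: 0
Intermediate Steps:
u(j, Z) = j²*(-2 + Z) (u(j, Z) = j²*(-2 + Z) + 0 = j²*(-2 + Z))
(28 - 1)*(u(6, 2)*O(-3)) = (28 - 1)*((6²*(-2 + 2))*5) = 27*((36*0)*5) = 27*(0*5) = 27*0 = 0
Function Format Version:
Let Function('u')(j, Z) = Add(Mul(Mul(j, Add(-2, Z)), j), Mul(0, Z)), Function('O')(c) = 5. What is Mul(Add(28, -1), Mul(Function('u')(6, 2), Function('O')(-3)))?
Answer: 0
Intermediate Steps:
Function('u')(j, Z) = Mul(Pow(j, 2), Add(-2, Z)) (Function('u')(j, Z) = Add(Mul(Pow(j, 2), Add(-2, Z)), 0) = Mul(Pow(j, 2), Add(-2, Z)))
Mul(Add(28, -1), Mul(Function('u')(6, 2), Function('O')(-3))) = Mul(Add(28, -1), Mul(Mul(Pow(6, 2), Add(-2, 2)), 5)) = Mul(27, Mul(Mul(36, 0), 5)) = Mul(27, Mul(0, 5)) = Mul(27, 0) = 0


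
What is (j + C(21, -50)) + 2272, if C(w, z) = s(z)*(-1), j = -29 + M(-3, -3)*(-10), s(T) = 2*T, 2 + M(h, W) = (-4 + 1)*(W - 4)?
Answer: 2153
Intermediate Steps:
M(h, W) = 10 - 3*W (M(h, W) = -2 + (-4 + 1)*(W - 4) = -2 - 3*(-4 + W) = -2 + (12 - 3*W) = 10 - 3*W)
j = -219 (j = -29 + (10 - 3*(-3))*(-10) = -29 + (10 + 9)*(-10) = -29 + 19*(-10) = -29 - 190 = -219)
C(w, z) = -2*z (C(w, z) = (2*z)*(-1) = -2*z)
(j + C(21, -50)) + 2272 = (-219 - 2*(-50)) + 2272 = (-219 + 100) + 2272 = -119 + 2272 = 2153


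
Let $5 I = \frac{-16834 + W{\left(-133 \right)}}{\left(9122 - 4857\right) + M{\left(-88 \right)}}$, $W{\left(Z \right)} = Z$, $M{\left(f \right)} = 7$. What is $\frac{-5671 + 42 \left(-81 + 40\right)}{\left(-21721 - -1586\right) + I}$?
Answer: $\frac{157914480}{430100567} \approx 0.36716$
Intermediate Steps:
$I = - \frac{16967}{21360}$ ($I = \frac{\left(-16834 - 133\right) \frac{1}{\left(9122 - 4857\right) + 7}}{5} = \frac{\left(-16967\right) \frac{1}{4265 + 7}}{5} = \frac{\left(-16967\right) \frac{1}{4272}}{5} = \frac{1}{5} \left(- \frac{16967}{4272}\right) = - \frac{16967}{21360} \approx -0.79434$)
$\frac{-5671 + 42 \left(-81 + 40\right)}{\left(-21721 - -1586\right) + I} = \frac{-5671 + 42 \left(-81 + 40\right)}{\left(-21721 - -1586\right) - \frac{16967}{21360}} = \frac{-5671 + 42 \left(-41\right)}{\left(-21721 + 1586\right) - \frac{16967}{21360}} = \frac{-5671 - 1722}{-20135 - \frac{16967}{21360}} = - \frac{7393}{- \frac{430100567}{21360}} = \left(-7393\right) \left(- \frac{21360}{430100567}\right) = \frac{157914480}{430100567}$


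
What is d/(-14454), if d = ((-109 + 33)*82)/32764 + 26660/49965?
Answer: -14052659/591549195501 ≈ -2.3756e-5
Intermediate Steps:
d = 28105318/81852663 (d = -76*82*(1/32764) + 26660*(1/49965) = -6232*1/32764 + 5332/9993 = -1558/8191 + 5332/9993 = 28105318/81852663 ≈ 0.34336)
d/(-14454) = (28105318/81852663)/(-14454) = (28105318/81852663)*(-1/14454) = -14052659/591549195501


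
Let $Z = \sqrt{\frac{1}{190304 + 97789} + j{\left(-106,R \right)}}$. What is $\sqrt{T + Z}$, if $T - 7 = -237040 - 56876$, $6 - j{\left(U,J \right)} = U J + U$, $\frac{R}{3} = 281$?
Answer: $\frac{\sqrt{-24393734755330941 + 288093 \sqrt{7425793183074123}}}{288093} \approx 541.86 i$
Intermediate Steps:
$R = 843$ ($R = 3 \cdot 281 = 843$)
$j{\left(U,J \right)} = 6 - U - J U$ ($j{\left(U,J \right)} = 6 - \left(U J + U\right) = 6 - \left(J U + U\right) = 6 - \left(U + J U\right) = 6 - U - J U$)
$T = -293909$ ($T = 7 - 293916 = -293909$)
$Z = \frac{\sqrt{7425793183074123}}{288093}$ ($Z = \sqrt{\frac{1}{190304 + 97789} - \left(-112 - 89358\right)} = \sqrt{\frac{1}{288093} + \left(6 + 106 + 89358\right)} = \sqrt{\frac{1}{288093} + 89470} = \sqrt{\frac{25775680711}{288093}} = \frac{\sqrt{7425793183074123}}{288093} \approx 299.12$)
$\sqrt{T + Z} = \sqrt{-293909 + \frac{\sqrt{7425793183074123}}{288093}}$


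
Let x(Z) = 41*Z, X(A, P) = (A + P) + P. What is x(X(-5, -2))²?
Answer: 136161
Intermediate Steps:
X(A, P) = A + 2*P
x(X(-5, -2))² = (41*(-5 + 2*(-2)))² = (41*(-5 - 4))² = (41*(-9))² = (-369)² = 136161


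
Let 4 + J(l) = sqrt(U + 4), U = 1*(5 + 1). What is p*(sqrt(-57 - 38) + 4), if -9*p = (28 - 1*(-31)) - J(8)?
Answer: -(4 + I*sqrt(95))*(63 - sqrt(10))/9 ≈ -26.595 - 64.803*I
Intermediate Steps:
U = 6 (U = 1*6 = 6)
J(l) = -4 + sqrt(10) (J(l) = -4 + sqrt(6 + 4) = -4 + sqrt(10))
p = -7 + sqrt(10)/9 (p = -((28 - 1*(-31)) - (-4 + sqrt(10)))/9 = -((28 + 31) + (4 - sqrt(10)))/9 = -(59 + (4 - sqrt(10)))/9 = -(63 - sqrt(10))/9 = -7 + sqrt(10)/9 ≈ -6.6486)
p*(sqrt(-57 - 38) + 4) = (-7 + sqrt(10)/9)*(sqrt(-57 - 38) + 4) = (-7 + sqrt(10)/9)*(sqrt(-95) + 4) = (-7 + sqrt(10)/9)*(I*sqrt(95) + 4) = (-7 + sqrt(10)/9)*(4 + I*sqrt(95))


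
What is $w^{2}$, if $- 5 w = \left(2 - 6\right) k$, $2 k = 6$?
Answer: $\frac{144}{25} \approx 5.76$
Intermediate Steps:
$k = 3$ ($k = \frac{1}{2} \cdot 6 = 3$)
$w = \frac{12}{5}$ ($w = - \frac{\left(2 - 6\right) 3}{5} = - \frac{\left(-4\right) 3}{5} = \left(- \frac{1}{5}\right) \left(-12\right) = \frac{12}{5} \approx 2.4$)
$w^{2} = \left(\frac{12}{5}\right)^{2} = \frac{144}{25}$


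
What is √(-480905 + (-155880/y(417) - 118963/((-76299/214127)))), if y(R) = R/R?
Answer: I*√1763488747119786/76299 ≈ 550.39*I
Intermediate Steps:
y(R) = 1
√(-480905 + (-155880/y(417) - 118963/((-76299/214127)))) = √(-480905 + (-155880/1 - 118963/((-76299/214127)))) = √(-480905 + (-155880*1 - 118963/((-76299*1/214127)))) = √(-480905 + (-155880 - 118963/(-76299/214127))) = √(-480905 + (-155880 - 118963*(-214127/76299))) = √(-480905 + (-155880 + 25473190301/76299)) = √(-480905 + 13579702181/76299) = √(-23112868414/76299) = I*√1763488747119786/76299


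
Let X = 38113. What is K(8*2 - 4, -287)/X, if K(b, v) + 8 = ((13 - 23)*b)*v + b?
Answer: 34444/38113 ≈ 0.90373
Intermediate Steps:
K(b, v) = -8 + b - 10*b*v (K(b, v) = -8 + (((13 - 23)*b)*v + b) = -8 + ((-10*b)*v + b) = -8 + (-10*b*v + b) = -8 + (b - 10*b*v) = -8 + b - 10*b*v)
K(8*2 - 4, -287)/X = (-8 + (8*2 - 4) - 10*(8*2 - 4)*(-287))/38113 = (-8 + (16 - 4) - 10*(16 - 4)*(-287))*(1/38113) = (-8 + 12 - 10*12*(-287))*(1/38113) = (-8 + 12 + 34440)*(1/38113) = 34444*(1/38113) = 34444/38113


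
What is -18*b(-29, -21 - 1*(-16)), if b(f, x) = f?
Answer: 522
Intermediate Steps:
-18*b(-29, -21 - 1*(-16)) = -18*(-29) = 522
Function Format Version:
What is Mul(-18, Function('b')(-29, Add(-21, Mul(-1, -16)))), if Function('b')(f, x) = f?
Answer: 522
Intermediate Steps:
Mul(-18, Function('b')(-29, Add(-21, Mul(-1, -16)))) = Mul(-18, -29) = 522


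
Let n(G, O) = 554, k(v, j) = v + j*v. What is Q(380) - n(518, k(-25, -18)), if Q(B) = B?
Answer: -174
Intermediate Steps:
Q(380) - n(518, k(-25, -18)) = 380 - 1*554 = 380 - 554 = -174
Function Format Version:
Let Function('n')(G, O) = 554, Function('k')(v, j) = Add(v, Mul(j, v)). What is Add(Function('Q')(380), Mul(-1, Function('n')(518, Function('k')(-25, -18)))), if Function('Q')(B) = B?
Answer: -174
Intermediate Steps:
Add(Function('Q')(380), Mul(-1, Function('n')(518, Function('k')(-25, -18)))) = Add(380, Mul(-1, 554)) = Add(380, -554) = -174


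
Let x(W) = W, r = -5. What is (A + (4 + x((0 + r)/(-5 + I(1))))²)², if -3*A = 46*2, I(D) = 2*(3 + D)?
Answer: 51529/81 ≈ 636.16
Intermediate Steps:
I(D) = 6 + 2*D
A = -92/3 (A = -46*2/3 = -⅓*92 = -92/3 ≈ -30.667)
(A + (4 + x((0 + r)/(-5 + I(1))))²)² = (-92/3 + (4 + (0 - 5)/(-5 + (6 + 2*1)))²)² = (-92/3 + (4 - 5/(-5 + (6 + 2)))²)² = (-92/3 + (4 - 5/(-5 + 8))²)² = (-92/3 + (4 - 5/3)²)² = (-92/3 + (7/3)²)² = (-92/3 + 49/9)² = (-227/9)² = 51529/81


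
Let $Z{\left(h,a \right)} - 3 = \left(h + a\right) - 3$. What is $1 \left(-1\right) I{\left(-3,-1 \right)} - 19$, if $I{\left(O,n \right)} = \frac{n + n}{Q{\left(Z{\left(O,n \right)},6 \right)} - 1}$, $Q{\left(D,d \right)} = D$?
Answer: $- \frac{97}{5} \approx -19.4$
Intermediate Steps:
$Z{\left(h,a \right)} = a + h$ ($Z{\left(h,a \right)} = 3 - \left(3 - a - h\right) = 3 + \left(-3 + a + h\right) = a + h$)
$I{\left(O,n \right)} = \frac{2 n}{-1 + O + n}$ ($I{\left(O,n \right)} = \frac{n + n}{\left(n + O\right) - 1} = \frac{2 n}{\left(O + n\right) - 1} = \frac{2 n}{-1 + O + n}$)
$1 \left(-1\right) I{\left(-3,-1 \right)} - 19 = 1 \left(-1\right) 2 \left(-1\right) \frac{1}{-1 - 3 - 1} - 19 = - \frac{2 \left(-1\right)}{-5} - 19 = - \frac{2 \left(-1\right) \left(-1\right)}{5} - 19 = \left(-1\right) \frac{2}{5} - 19 = - \frac{2}{5} - 19 = - \frac{97}{5}$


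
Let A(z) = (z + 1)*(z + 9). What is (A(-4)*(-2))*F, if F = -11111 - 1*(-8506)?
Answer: -78150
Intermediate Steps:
A(z) = (1 + z)*(9 + z)
F = -2605 (F = -11111 + 8506 = -2605)
(A(-4)*(-2))*F = ((9 + (-4)² + 10*(-4))*(-2))*(-2605) = ((9 + 16 - 40)*(-2))*(-2605) = -15*(-2)*(-2605) = 30*(-2605) = -78150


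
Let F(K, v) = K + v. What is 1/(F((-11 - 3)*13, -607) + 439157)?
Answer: 1/438368 ≈ 2.2812e-6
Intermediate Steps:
1/(F((-11 - 3)*13, -607) + 439157) = 1/(((-11 - 3)*13 - 607) + 439157) = 1/((-14*13 - 607) + 439157) = 1/((-182 - 607) + 439157) = 1/(-789 + 439157) = 1/438368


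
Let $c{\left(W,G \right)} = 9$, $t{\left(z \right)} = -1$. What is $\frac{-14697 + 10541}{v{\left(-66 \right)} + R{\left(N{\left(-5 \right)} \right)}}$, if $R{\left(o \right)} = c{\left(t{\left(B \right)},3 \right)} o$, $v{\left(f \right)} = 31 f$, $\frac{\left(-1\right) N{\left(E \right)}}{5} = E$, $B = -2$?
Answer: $\frac{4156}{1821} \approx 2.2823$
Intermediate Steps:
$N{\left(E \right)} = - 5 E$
$R{\left(o \right)} = 9 o$
$\frac{-14697 + 10541}{v{\left(-66 \right)} + R{\left(N{\left(-5 \right)} \right)}} = \frac{-14697 + 10541}{31 \left(-66\right) + 9 \left(\left(-5\right) \left(-5\right)\right)} = - \frac{4156}{-2046 + 9 \cdot 25} = - \frac{4156}{-2046 + 225} = - \frac{4156}{-1821} = \left(-4156\right) \left(- \frac{1}{1821}\right) = \frac{4156}{1821}$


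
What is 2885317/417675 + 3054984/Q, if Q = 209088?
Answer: 26101050043/1212928200 ≈ 21.519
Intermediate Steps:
2885317/417675 + 3054984/Q = 2885317/417675 + 3054984/209088 = 2885317*(1/417675) + 3054984*(1/209088) = 2885317/417675 + 127291/8712 = 26101050043/1212928200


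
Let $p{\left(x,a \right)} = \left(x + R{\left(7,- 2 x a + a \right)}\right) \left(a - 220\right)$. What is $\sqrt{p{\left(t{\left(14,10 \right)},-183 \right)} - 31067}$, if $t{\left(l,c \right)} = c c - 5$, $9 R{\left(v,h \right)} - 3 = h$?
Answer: $\frac{i \sqrt{14563938}}{3} \approx 1272.1 i$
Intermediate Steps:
$R{\left(v,h \right)} = \frac{1}{3} + \frac{h}{9}$
$t{\left(l,c \right)} = -5 + c^{2}$ ($t{\left(l,c \right)} = c^{2} - 5 = -5 + c^{2}$)
$p{\left(x,a \right)} = \left(-220 + a\right) \left(\frac{1}{3} + x + \frac{a}{9} - \frac{2 a x}{9}\right)$ ($p{\left(x,a \right)} = \left(x + \left(\frac{1}{3} + \frac{- 2 x a + a}{9}\right)\right) \left(a - 220\right) = \left(x + \left(\frac{1}{3} + \frac{- 2 a x + a}{9}\right)\right) \left(-220 + a\right) = \left(x + \left(\frac{1}{3} + \frac{a - 2 a x}{9}\right)\right) \left(-220 + a\right) = \left(x - \left(- \frac{1}{3} - \frac{a}{9} + \frac{2 a x}{9}\right)\right) \left(-220 + a\right) = \left(x + \left(\frac{1}{3} + \frac{a}{9} - \frac{2 a x}{9}\right)\right) \left(-220 + a\right) = \left(\frac{1}{3} + x + \frac{a}{9} - \frac{2 a x}{9}\right) \left(-220 + a\right) = \left(-220 + a\right) \left(\frac{1}{3} + x + \frac{a}{9} - \frac{2 a x}{9}\right)$)
$\sqrt{p{\left(t{\left(14,10 \right)},-183 \right)} - 31067} = \sqrt{\left(- \frac{220}{3} - 220 \left(-5 + 10^{2}\right) - - \frac{13237}{3} + \frac{\left(-183\right)^{2}}{9} - \frac{2 \left(-5 + 10^{2}\right) \left(-183\right)^{2}}{9} + \frac{449}{9} \left(-183\right) \left(-5 + 10^{2}\right)\right) - 31067} = \sqrt{\left(- \frac{220}{3} - 220 \left(-5 + 100\right) + \frac{13237}{3} + \frac{1}{9} \cdot 33489 - \frac{2}{9} \left(-5 + 100\right) 33489 + \frac{449}{9} \left(-183\right) \left(-5 + 100\right)\right) - 31067} = \sqrt{\left(- \frac{220}{3} - 20900 + \frac{13237}{3} + 3721 - \frac{190}{9} \cdot 33489 + \frac{449}{9} \left(-183\right) 95\right) - 31067} = \sqrt{\left(- \frac{220}{3} - 20900 + \frac{13237}{3} + 3721 - 706990 - \frac{2601955}{3}\right) - 31067} = \sqrt{- \frac{4761445}{3} - 31067} = \sqrt{- \frac{4854646}{3}} = \frac{i \sqrt{14563938}}{3}$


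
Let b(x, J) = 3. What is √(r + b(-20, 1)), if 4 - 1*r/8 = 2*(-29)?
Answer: √499 ≈ 22.338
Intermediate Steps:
r = 496 (r = 32 - 16*(-29) = 32 - 8*(-58) = 32 + 464 = 496)
√(r + b(-20, 1)) = √(496 + 3) = √499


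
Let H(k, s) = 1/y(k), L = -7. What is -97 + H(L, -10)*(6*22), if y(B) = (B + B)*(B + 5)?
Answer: -646/7 ≈ -92.286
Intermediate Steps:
y(B) = 2*B*(5 + B) (y(B) = (2*B)*(5 + B) = 2*B*(5 + B))
H(k, s) = 1/(2*k*(5 + k))
-97 + H(L, -10)*(6*22) = -97 + ((½)/(-7*(5 - 7)))*(6*22) = -97 + ((½)*(-⅐)/(-2))*132 = -97 + ((½)*(-⅐)*(-½))*132 = -97 + (1/28)*132 = -97 + 33/7 = -646/7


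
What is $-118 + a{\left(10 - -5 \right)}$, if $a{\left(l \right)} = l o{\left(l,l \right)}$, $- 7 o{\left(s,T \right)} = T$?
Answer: $- \frac{1051}{7} \approx -150.14$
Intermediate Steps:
$o{\left(s,T \right)} = - \frac{T}{7}$
$a{\left(l \right)} = - \frac{l^{2}}{7}$ ($a{\left(l \right)} = l \left(- \frac{l}{7}\right) = - \frac{l^{2}}{7}$)
$-118 + a{\left(10 - -5 \right)} = -118 - \frac{\left(10 - -5\right)^{2}}{7} = -118 - \frac{\left(10 + 5\right)^{2}}{7} = -118 - \frac{15^{2}}{7} = -118 - \frac{225}{7} = - \frac{1051}{7}$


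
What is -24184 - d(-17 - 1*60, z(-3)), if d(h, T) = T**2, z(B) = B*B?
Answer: -24265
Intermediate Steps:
z(B) = B**2
-24184 - d(-17 - 1*60, z(-3)) = -24184 - ((-3)**2)**2 = -24184 - 1*9**2 = -24184 - 1*81 = -24184 - 81 = -24265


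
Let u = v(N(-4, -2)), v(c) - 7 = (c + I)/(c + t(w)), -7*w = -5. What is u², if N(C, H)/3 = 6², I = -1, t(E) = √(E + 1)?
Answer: 35462804671/555369708 - 5816734*√21/138842427 ≈ 63.662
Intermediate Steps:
w = 5/7 (w = -⅐*(-5) = 5/7 ≈ 0.71429)
t(E) = √(1 + E)
N(C, H) = 108 (N(C, H) = 3*6² = 3*36 = 108)
v(c) = 7 + (-1 + c)/(c + 2*√21/7) (v(c) = 7 + (c - 1)/(c + √(1 + 5/7)) = 7 + (-1 + c)/(c + √(12/7)) = 7 + (-1 + c)/(c + 2*√21/7))
u = 7*(863 + 2*√21)/(756 + 2*√21) (u = 7*(-1 + 2*√21 + 8*108)/(2*√21 + 7*108) = 7*(-1 + 2*√21 + 864)/(2*√21 + 756) = 7*(863 + 2*√21)/(756 + 2*√21) ≈ 7.9789)
u² = (54362/6803 - 107*√21/40818)²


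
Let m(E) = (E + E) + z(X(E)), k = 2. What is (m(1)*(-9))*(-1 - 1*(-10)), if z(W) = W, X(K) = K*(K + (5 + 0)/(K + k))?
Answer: -378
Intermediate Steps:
X(K) = K*(K + 5/(2 + K)) (X(K) = K*(K + (5 + 0)/(K + 2)) = K*(K + 5/(2 + K)))
m(E) = 2*E + E*(5 + E² + 2*E)/(2 + E) (m(E) = (E + E) + E*(5 + E² + 2*E)/(2 + E) = 2*E + E*(5 + E² + 2*E)/(2 + E))
(m(1)*(-9))*(-1 - 1*(-10)) = ((1*(9 + 1² + 4*1)/(2 + 1))*(-9))*(-1 - 1*(-10)) = ((1*(9 + 1 + 4)/3)*(-9))*(-1 + 10) = ((1*(⅓)*14)*(-9))*9 = ((14/3)*(-9))*9 = -42*9 = -378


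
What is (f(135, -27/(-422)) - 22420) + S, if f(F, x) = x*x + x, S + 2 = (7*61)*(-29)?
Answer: -6198201497/178084 ≈ -34805.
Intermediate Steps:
S = -12385 (S = -2 + (7*61)*(-29) = -2 + 427*(-29) = -2 - 12383 = -12385)
f(F, x) = x + x² (f(F, x) = x² + x = x + x²)
(f(135, -27/(-422)) - 22420) + S = ((-27/(-422))*(1 - 27/(-422)) - 22420) - 12385 = ((-27*(-1/422))*(1 - 27*(-1/422)) - 22420) - 12385 = (27*(1 + 27/422)/422 - 22420) - 12385 = ((27/422)*(449/422) - 22420) - 12385 = (12123/178084 - 22420) - 12385 = -3992631157/178084 - 12385 = -6198201497/178084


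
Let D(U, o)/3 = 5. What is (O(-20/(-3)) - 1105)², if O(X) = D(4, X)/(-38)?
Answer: 1764420025/1444 ≈ 1.2219e+6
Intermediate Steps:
D(U, o) = 15 (D(U, o) = 3*5 = 15)
O(X) = -15/38 (O(X) = 15/(-38) = 15*(-1/38) = -15/38)
(O(-20/(-3)) - 1105)² = (-15/38 - 1105)² = (-42005/38)² = 1764420025/1444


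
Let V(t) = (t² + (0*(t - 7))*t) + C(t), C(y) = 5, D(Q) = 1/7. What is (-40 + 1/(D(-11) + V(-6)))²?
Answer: 132549169/82944 ≈ 1598.1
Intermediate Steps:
D(Q) = ⅐
V(t) = 5 + t² (V(t) = (t² + (0*(t - 7))*t) + 5 = (t² + (0*(-7 + t))*t) + 5 = (t² + 0*t) + 5 = (t² + 0) + 5 = t² + 5 = 5 + t²)
(-40 + 1/(D(-11) + V(-6)))² = (-40 + 1/(⅐ + (5 + (-6)²)))² = (-40 + 1/(⅐ + (5 + 36)))² = (-40 + 1/(⅐ + 41))² = (-40 + 1/(288/7))² = (-40 + 7/288)² = (-11513/288)² = 132549169/82944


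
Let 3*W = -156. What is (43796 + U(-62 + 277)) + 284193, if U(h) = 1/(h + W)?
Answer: 53462208/163 ≈ 3.2799e+5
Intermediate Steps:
W = -52 (W = (⅓)*(-156) = -52)
U(h) = 1/(-52 + h) (U(h) = 1/(h - 52) = 1/(-52 + h))
(43796 + U(-62 + 277)) + 284193 = (43796 + 1/(-52 + (-62 + 277))) + 284193 = (43796 + 1/(-52 + 215)) + 284193 = (43796 + 1/163) + 284193 = 7138749/163 + 284193 = 53462208/163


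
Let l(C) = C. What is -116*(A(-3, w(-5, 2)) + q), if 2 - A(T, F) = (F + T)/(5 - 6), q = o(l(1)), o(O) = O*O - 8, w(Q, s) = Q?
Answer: 1508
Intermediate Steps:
o(O) = -8 + O² (o(O) = O² - 8 = -8 + O²)
q = -7 (q = -8 + 1² = -8 + 1 = -7)
A(T, F) = 2 + F + T (A(T, F) = 2 - (F + T)/(5 - 6) = 2 - (F + T)/(-1) = 2 - (F + T)*(-1) = 2 - (-F - T) = 2 + (F + T) = 2 + F + T)
-116*(A(-3, w(-5, 2)) + q) = -116*((2 - 5 - 3) - 7) = -116*(-6 - 7) = -116*(-13) = 1508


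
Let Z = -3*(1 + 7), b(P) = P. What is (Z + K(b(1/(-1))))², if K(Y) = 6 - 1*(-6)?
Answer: 144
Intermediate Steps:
Z = -24 (Z = -3*8 = -24)
K(Y) = 12 (K(Y) = 6 + 6 = 12)
(Z + K(b(1/(-1))))² = (-24 + 12)² = (-12)² = 144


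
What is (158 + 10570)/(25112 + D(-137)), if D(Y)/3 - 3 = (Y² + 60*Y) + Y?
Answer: 10728/56357 ≈ 0.19036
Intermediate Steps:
D(Y) = 9 + 3*Y² + 183*Y (D(Y) = 9 + 3*((Y² + 60*Y) + Y) = 9 + 3*(Y² + 61*Y) = 9 + (3*Y² + 183*Y) = 9 + 3*Y² + 183*Y)
(158 + 10570)/(25112 + D(-137)) = (158 + 10570)/(25112 + (9 + 3*(-137)² + 183*(-137))) = 10728/(25112 + (9 + 3*18769 - 25071)) = 10728/(25112 + (9 + 56307 - 25071)) = 10728/(25112 + 31245) = 10728/56357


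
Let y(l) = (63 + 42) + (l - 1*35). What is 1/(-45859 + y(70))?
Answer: -1/45719 ≈ -2.1873e-5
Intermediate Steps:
y(l) = 70 + l (y(l) = 105 + (l - 35) = 105 + (-35 + l) = 70 + l)
1/(-45859 + y(70)) = 1/(-45859 + (70 + 70)) = 1/(-45859 + 140) = 1/(-45719) = -1/45719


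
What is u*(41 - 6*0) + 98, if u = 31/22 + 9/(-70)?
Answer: 57943/385 ≈ 150.50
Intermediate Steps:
u = 493/385 (u = 31*(1/22) + 9*(-1/70) = 31/22 - 9/70 = 493/385 ≈ 1.2805)
u*(41 - 6*0) + 98 = 493*(41 - 6*0)/385 + 98 = 493*(41 - 1*0)/385 + 98 = 493*(41 + 0)/385 + 98 = (493/385)*41 + 98 = 20213/385 + 98 = 57943/385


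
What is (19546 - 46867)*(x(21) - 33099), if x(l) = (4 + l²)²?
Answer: -4505943246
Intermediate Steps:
(19546 - 46867)*(x(21) - 33099) = (19546 - 46867)*((4 + 21²)² - 33099) = -27321*((4 + 441)² - 33099) = -27321*(445² - 33099) = -27321*(198025 - 33099) = -27321*164926 = -4505943246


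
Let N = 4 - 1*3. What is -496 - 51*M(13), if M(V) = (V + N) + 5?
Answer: -1465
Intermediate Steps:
N = 1 (N = 4 - 3 = 1)
M(V) = 6 + V (M(V) = (V + 1) + 5 = (1 + V) + 5 = 6 + V)
-496 - 51*M(13) = -496 - 51*(6 + 13) = -496 - 51*19 = -496 - 969 = -1465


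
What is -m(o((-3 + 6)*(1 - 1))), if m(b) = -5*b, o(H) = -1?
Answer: -5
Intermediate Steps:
-m(o((-3 + 6)*(1 - 1))) = -(-5)*(-1) = -1*5 = -5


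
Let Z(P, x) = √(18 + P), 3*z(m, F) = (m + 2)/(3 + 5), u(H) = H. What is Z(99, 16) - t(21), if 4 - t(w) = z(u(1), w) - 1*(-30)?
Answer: 209/8 + 3*√13 ≈ 36.942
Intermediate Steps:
z(m, F) = 1/12 + m/24 (z(m, F) = ((m + 2)/(3 + 5))/3 = ((2 + m)/8)/3 = ((2 + m)*(⅛))/3 = (¼ + m/8)/3 = 1/12 + m/24)
t(w) = -209/8 (t(w) = 4 - ((1/12 + (1/24)*1) - 1*(-30)) = 4 - ((1/12 + 1/24) + 30) = 4 - (⅛ + 30) = 4 - 1*241/8 = 4 - 241/8 = -209/8)
Z(99, 16) - t(21) = √(18 + 99) - 1*(-209/8) = √117 + 209/8 = 3*√13 + 209/8 = 209/8 + 3*√13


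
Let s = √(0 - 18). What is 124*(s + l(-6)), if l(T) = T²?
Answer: 4464 + 372*I*√2 ≈ 4464.0 + 526.09*I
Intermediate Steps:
s = 3*I*√2 (s = √(-18) = 3*I*√2 ≈ 4.2426*I)
124*(s + l(-6)) = 124*(3*I*√2 + (-6)²) = 124*(3*I*√2 + 36) = 124*(36 + 3*I*√2) = 4464 + 372*I*√2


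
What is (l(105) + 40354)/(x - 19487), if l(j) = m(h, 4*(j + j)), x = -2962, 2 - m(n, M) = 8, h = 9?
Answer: -5764/3207 ≈ -1.7973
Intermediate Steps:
m(n, M) = -6 (m(n, M) = 2 - 1*8 = 2 - 8 = -6)
l(j) = -6
(l(105) + 40354)/(x - 19487) = (-6 + 40354)/(-2962 - 19487) = 40348/(-22449) = 40348*(-1/22449) = -5764/3207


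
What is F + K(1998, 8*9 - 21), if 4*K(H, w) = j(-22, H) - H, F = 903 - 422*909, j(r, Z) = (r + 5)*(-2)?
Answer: -383186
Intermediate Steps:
j(r, Z) = -10 - 2*r (j(r, Z) = (5 + r)*(-2) = -10 - 2*r)
F = -382695 (F = 903 - 383598 = -382695)
K(H, w) = 17/2 - H/4 (K(H, w) = ((-10 - 2*(-22)) - H)/4 = ((-10 + 44) - H)/4 = (34 - H)/4 = 17/2 - H/4)
F + K(1998, 8*9 - 21) = -382695 + (17/2 - ¼*1998) = -382695 + (17/2 - 999/2) = -382695 - 491 = -383186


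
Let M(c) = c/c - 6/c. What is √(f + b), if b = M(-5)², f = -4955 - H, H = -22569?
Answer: √440471/5 ≈ 132.74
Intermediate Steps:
M(c) = 1 - 6/c
f = 17614 (f = -4955 - 1*(-22569) = -4955 + 22569 = 17614)
b = 121/25 (b = ((-6 - 5)/(-5))² = (-⅕*(-11))² = (11/5)² = 121/25 ≈ 4.8400)
√(f + b) = √(17614 + 121/25) = √(440471/25) = √440471/5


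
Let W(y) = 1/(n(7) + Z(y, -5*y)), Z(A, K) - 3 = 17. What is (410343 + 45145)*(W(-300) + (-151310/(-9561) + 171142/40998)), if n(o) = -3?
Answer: 3382423891382272/370205107 ≈ 9.1366e+6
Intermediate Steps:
Z(A, K) = 20 (Z(A, K) = 3 + 17 = 20)
W(y) = 1/17 (W(y) = 1/(-3 + 20) = 1/17)
(410343 + 45145)*(W(-300) + (-151310/(-9561) + 171142/40998)) = (410343 + 45145)*(1/17 + (-151310/(-9561) + 171142/40998)) = 455488*(1/17 + (-151310*(-1/9561) + 171142*(1/40998))) = 455488*(1/17 + (151310/9561 + 85571/20499)) = 455488*(1/17 + 435538669/21776771) = 455488*(7425934144/370205107) = 3382423891382272/370205107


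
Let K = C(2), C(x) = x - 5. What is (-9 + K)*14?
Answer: -168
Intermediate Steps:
C(x) = -5 + x
K = -3 (K = -5 + 2 = -3)
(-9 + K)*14 = (-9 - 3)*14 = -12*14 = -168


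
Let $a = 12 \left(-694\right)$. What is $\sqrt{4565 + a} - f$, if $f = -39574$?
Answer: $39574 + i \sqrt{3763} \approx 39574.0 + 61.343 i$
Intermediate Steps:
$a = -8328$
$\sqrt{4565 + a} - f = \sqrt{4565 - 8328} - -39574 = \sqrt{-3763} + 39574 = i \sqrt{3763} + 39574 = 39574 + i \sqrt{3763}$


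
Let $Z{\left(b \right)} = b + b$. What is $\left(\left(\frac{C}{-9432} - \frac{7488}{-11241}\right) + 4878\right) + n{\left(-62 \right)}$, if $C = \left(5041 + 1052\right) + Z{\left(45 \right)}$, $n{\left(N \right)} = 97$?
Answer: $\frac{6512050073}{1308952} \approx 4975.0$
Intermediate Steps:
$Z{\left(b \right)} = 2 b$
$C = 6183$ ($C = \left(5041 + 1052\right) + 2 \cdot 45 = 6093 + 90 = 6183$)
$\left(\left(\frac{C}{-9432} - \frac{7488}{-11241}\right) + 4878\right) + n{\left(-62 \right)} = \left(\left(\frac{6183}{-9432} - \frac{7488}{-11241}\right) + 4878\right) + 97 = \left(\left(6183 \left(- \frac{1}{9432}\right) - - \frac{832}{1249}\right) + 4878\right) + 97 = \left(\left(- \frac{687}{1048} + \frac{832}{1249}\right) + 4878\right) + 97 = \left(\frac{13873}{1308952} + 4878\right) + 97 = \frac{6385081729}{1308952} + 97 = \frac{6512050073}{1308952}$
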